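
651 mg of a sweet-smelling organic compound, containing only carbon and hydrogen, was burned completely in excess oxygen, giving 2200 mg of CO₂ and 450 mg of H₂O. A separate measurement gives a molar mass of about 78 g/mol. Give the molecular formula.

mol C = 2.20 g CO₂ ÷ 44.009 g/mol = 0.04999 mol
mol H = 2 × 0.450 g H₂O ÷ 18.015 g/mol = 0.04996 mol
Divide by the smallest (0.04996 mol): C 1.001, H 1.000
Empirical formula: CH
Empirical-formula mass = 13.02 g/mol; 78 ÷ 13.02 ≈ 6, so the molecular formula is C6H6.

C6H6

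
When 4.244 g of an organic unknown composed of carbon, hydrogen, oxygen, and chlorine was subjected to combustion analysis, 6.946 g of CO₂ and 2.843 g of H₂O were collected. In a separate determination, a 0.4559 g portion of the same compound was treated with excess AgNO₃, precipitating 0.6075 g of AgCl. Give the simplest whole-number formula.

C4H8ClO

mol C = 6.946 g CO₂ ÷ 44.009 g/mol = 0.15783 mol
mol H = 2 × 2.843 g H₂O ÷ 18.015 g/mol = 0.31563 mol
From the AgCl data: mol Cl per gram of compound = (0.6075 ÷ 143.318) ÷ 0.4559 = 0.0092977 mol/g, so in the 4.244 g combustion sample mol Cl = 0.039459 mol
mass O = 4.244 − (1.8957 + 0.31815 + 1.3988) = 0.63130 g → mol O = 0.63130 ÷ 15.999 = 0.039459 mol
Divide by the smallest (0.039459 mol): C 4.000, H 7.999, Cl 1.000, O 1.000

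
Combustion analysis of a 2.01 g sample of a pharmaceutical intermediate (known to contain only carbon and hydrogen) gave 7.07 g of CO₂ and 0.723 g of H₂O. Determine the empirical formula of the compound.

mol C = 7.07 g CO₂ ÷ 44.009 g/mol = 0.1606 mol
mol H = 2 × 0.723 g H₂O ÷ 18.015 g/mol = 0.08027 mol
Divide by the smallest (0.08027 mol): C 2.001, H 1.000

C2H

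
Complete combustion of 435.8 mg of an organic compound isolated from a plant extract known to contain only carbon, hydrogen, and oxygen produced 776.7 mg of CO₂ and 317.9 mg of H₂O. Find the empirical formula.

C3H6O2

mol C = 0.7767 g CO₂ ÷ 44.009 g/mol = 0.017649 mol
mol H = 2 × 0.3179 g H₂O ÷ 18.015 g/mol = 0.035293 mol
mass O = 0.4358 − (0.21198 + 0.035575) = 0.18825 g → mol O = 0.18825 ÷ 15.999 = 0.011766 mol
Divide by the smallest (0.011766 mol): C 1.500, H 3.000, O 1.000
Multiplying each by 2 gives whole numbers: C 3.00, H 6.00, O 2.00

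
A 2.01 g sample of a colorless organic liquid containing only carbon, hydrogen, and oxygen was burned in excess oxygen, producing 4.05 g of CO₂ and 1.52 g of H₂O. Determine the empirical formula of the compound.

mol C = 4.05 g CO₂ ÷ 44.009 g/mol = 0.09203 mol
mol H = 2 × 1.52 g H₂O ÷ 18.015 g/mol = 0.1687 mol
mass O = 2.01 − (1.105 + 0.1701) = 0.7346 g → mol O = 0.7346 ÷ 15.999 = 0.04591 mol
Divide by the smallest (0.04591 mol): C 2.004, H 3.675, O 1.000
Multiplying each by 3 gives whole numbers: C 6.01, H 11.03, O 3.00

C6H11O3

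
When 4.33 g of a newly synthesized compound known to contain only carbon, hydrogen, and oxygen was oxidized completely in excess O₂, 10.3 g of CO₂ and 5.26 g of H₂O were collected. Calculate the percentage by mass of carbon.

mol C = 10.3 g CO₂ ÷ 44.009 g/mol = 0.2340 mol
mol H = 2 × 5.26 g H₂O ÷ 18.015 g/mol = 0.5840 mol
mass O = 4.33 − (2.811 + 0.5886) = 0.9303 g → mol O = 0.9303 ÷ 15.999 = 0.05815 mol
mass % C = 2.811 g ÷ 4.33 g × 100%

64.9%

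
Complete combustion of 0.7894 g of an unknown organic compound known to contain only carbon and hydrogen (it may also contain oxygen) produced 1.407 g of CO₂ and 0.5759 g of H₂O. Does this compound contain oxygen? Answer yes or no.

mol C = 1.407 g CO₂ ÷ 44.009 g/mol = 0.031971 mol
mol H = 2 × 0.5759 g H₂O ÷ 18.015 g/mol = 0.063936 mol
C and H account for only 0.44845 g of the 0.7894 g sample; the remaining 0.34095 g must be oxygen.

yes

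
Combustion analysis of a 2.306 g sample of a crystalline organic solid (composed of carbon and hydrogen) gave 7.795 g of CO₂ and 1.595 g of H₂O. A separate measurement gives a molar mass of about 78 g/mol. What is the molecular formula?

C6H6

mol C = 7.795 g CO₂ ÷ 44.009 g/mol = 0.17712 mol
mol H = 2 × 1.595 g H₂O ÷ 18.015 g/mol = 0.17707 mol
Divide by the smallest (0.17707 mol): C 1.000, H 1.000
Empirical formula: CH
Empirical-formula mass = 13.02 g/mol; 78 ÷ 13.02 ≈ 6, so the molecular formula is C6H6.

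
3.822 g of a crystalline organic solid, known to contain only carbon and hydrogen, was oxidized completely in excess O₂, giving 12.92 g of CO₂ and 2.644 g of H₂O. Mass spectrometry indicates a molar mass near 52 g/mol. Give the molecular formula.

C4H4

mol C = 12.92 g CO₂ ÷ 44.009 g/mol = 0.29358 mol
mol H = 2 × 2.644 g H₂O ÷ 18.015 g/mol = 0.29353 mol
Divide by the smallest (0.29353 mol): C 1.000, H 1.000
Empirical formula: CH
Empirical-formula mass = 13.02 g/mol; 52 ÷ 13.02 ≈ 4, so the molecular formula is C4H4.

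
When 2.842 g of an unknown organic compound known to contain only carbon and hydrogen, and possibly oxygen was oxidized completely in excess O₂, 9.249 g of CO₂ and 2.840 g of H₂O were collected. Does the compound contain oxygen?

mol C = 9.249 g CO₂ ÷ 44.009 g/mol = 0.21016 mol
mol H = 2 × 2.840 g H₂O ÷ 18.015 g/mol = 0.31529 mol
C and H together account for 2.8421 g — essentially the entire 2.842 g sample — so the compound contains no oxygen.

no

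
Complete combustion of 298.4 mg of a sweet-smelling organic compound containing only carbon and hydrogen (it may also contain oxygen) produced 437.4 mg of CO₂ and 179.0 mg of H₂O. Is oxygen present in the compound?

mol C = 0.4374 g CO₂ ÷ 44.009 g/mol = 0.0099389 mol
mol H = 2 × 0.1790 g H₂O ÷ 18.015 g/mol = 0.019872 mol
C and H account for only 0.13941 g of the 0.2984 g sample; the remaining 0.15899 g must be oxygen.

yes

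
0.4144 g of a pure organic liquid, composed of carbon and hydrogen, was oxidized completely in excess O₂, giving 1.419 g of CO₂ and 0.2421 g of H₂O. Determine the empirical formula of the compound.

C6H5

mol C = 1.419 g CO₂ ÷ 44.009 g/mol = 0.032243 mol
mol H = 2 × 0.2421 g H₂O ÷ 18.015 g/mol = 0.026878 mol
Divide by the smallest (0.026878 mol): C 1.200, H 1.000
Multiplying each by 5 gives whole numbers: C 6.00, H 5.00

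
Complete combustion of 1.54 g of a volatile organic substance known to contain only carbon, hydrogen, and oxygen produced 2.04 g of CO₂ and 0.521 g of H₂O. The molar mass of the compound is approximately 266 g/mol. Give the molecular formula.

mol C = 2.04 g CO₂ ÷ 44.009 g/mol = 0.04635 mol
mol H = 2 × 0.521 g H₂O ÷ 18.015 g/mol = 0.05784 mol
mass O = 1.54 − (0.5568 + 0.05830) = 0.9249 g → mol O = 0.9249 ÷ 15.999 = 0.05781 mol
Divide by the smallest (0.04635 mol): C 1.000, H 1.248, O 1.247
Multiplying each by 4 gives whole numbers: C 4.00, H 4.99, O 4.99
Empirical formula: C4H5O5
Empirical-formula mass = 133.08 g/mol; 266 ÷ 133.08 ≈ 2, so the molecular formula is C8H10O10.

C8H10O10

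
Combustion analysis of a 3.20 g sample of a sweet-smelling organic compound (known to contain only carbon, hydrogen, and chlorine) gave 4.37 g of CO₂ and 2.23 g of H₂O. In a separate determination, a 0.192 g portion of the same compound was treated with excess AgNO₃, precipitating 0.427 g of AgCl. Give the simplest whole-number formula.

C2H5Cl

mol C = 4.37 g CO₂ ÷ 44.009 g/mol = 0.09930 mol
mol H = 2 × 2.23 g H₂O ÷ 18.015 g/mol = 0.2476 mol
From the AgCl data: mol Cl per gram of compound = (0.427 ÷ 143.318) ÷ 0.192 = 0.01552 mol/g, so in the 3.20 g combustion sample mol Cl = 0.04966 mol
Divide by the smallest (0.04966 mol): C 2.000, H 4.986, Cl 1.000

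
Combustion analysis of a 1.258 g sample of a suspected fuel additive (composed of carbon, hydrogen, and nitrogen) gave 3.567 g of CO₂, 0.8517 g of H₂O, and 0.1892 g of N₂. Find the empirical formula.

C6H7N

mol C = 3.567 g CO₂ ÷ 44.009 g/mol = 0.081052 mol
mol H = 2 × 0.8517 g H₂O ÷ 18.015 g/mol = 0.094555 mol
mol N = 2 × 0.1892 g N₂ ÷ 28.014 g/mol = 0.013508 mol
Divide by the smallest (0.013508 mol): C 6.000, H 7.000, N 1.000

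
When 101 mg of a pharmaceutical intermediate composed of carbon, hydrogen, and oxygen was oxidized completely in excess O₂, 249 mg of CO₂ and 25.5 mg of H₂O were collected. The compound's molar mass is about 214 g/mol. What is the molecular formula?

mol C = 0.249 g CO₂ ÷ 44.009 g/mol = 0.005658 mol
mol H = 2 × 0.0255 g H₂O ÷ 18.015 g/mol = 0.002831 mol
mass O = 0.101 − (0.06796 + 0.002854) = 0.03019 g → mol O = 0.03019 ÷ 15.999 = 0.001887 mol
Divide by the smallest (0.001887 mol): C 2.998, H 1.500, O 1.000
Multiplying each by 2 gives whole numbers: C 6.00, H 3.00, O 2.00
Empirical formula: C6H3O2
Empirical-formula mass = 107.09 g/mol; 214 ÷ 107.09 ≈ 2, so the molecular formula is C12H6O4.

C12H6O4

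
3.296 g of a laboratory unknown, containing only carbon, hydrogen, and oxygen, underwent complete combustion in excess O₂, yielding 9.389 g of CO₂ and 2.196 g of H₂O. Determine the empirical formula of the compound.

C7H8O

mol C = 9.389 g CO₂ ÷ 44.009 g/mol = 0.21334 mol
mol H = 2 × 2.196 g H₂O ÷ 18.015 g/mol = 0.24380 mol
mass O = 3.296 − (2.5625 + 0.24575) = 0.48779 g → mol O = 0.48779 ÷ 15.999 = 0.030489 mol
Divide by the smallest (0.030489 mol): C 6.997, H 7.996, O 1.000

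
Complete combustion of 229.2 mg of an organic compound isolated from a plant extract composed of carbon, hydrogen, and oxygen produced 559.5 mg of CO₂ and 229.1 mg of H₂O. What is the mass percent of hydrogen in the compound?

mol C = 0.5595 g CO₂ ÷ 44.009 g/mol = 0.012713 mol
mol H = 2 × 0.2291 g H₂O ÷ 18.015 g/mol = 0.025434 mol
mass O = 0.2292 − (0.15270 + 0.025638) = 0.050863 g → mol O = 0.050863 ÷ 15.999 = 0.0031791 mol
mass % H = 0.025638 g ÷ 0.2292 g × 100%

11.19%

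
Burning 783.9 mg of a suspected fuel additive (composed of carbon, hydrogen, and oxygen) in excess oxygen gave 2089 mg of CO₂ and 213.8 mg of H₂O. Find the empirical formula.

mol C = 2.089 g CO₂ ÷ 44.009 g/mol = 0.047468 mol
mol H = 2 × 0.2138 g H₂O ÷ 18.015 g/mol = 0.023736 mol
mass O = 0.7839 − (0.57013 + 0.023926) = 0.18984 g → mol O = 0.18984 ÷ 15.999 = 0.011866 mol
Divide by the smallest (0.011866 mol): C 4.000, H 2.000, O 1.000

C4H2O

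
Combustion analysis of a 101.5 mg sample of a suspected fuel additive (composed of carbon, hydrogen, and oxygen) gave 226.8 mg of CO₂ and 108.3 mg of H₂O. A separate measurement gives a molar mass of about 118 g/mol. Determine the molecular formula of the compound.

C6H14O2

mol C = 0.2268 g CO₂ ÷ 44.009 g/mol = 0.0051535 mol
mol H = 2 × 0.1083 g H₂O ÷ 18.015 g/mol = 0.012023 mol
mass O = 0.1015 − (0.061899 + 0.012120) = 0.027482 g → mol O = 0.027482 ÷ 15.999 = 0.0017177 mol
Divide by the smallest (0.0017177 mol): C 3.000, H 7.000, O 1.000
Empirical formula: C3H7O
Empirical-formula mass = 59.09 g/mol; 118 ÷ 59.09 ≈ 2, so the molecular formula is C6H14O2.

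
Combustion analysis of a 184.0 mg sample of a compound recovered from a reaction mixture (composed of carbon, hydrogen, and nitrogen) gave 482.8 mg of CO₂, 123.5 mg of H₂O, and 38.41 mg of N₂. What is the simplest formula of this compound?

C4H5N

mol C = 0.4828 g CO₂ ÷ 44.009 g/mol = 0.010970 mol
mol H = 2 × 0.1235 g H₂O ÷ 18.015 g/mol = 0.013711 mol
mol N = 2 × 0.03841 g N₂ ÷ 28.014 g/mol = 0.0027422 mol
Divide by the smallest (0.0027422 mol): C 4.001, H 5.000, N 1.000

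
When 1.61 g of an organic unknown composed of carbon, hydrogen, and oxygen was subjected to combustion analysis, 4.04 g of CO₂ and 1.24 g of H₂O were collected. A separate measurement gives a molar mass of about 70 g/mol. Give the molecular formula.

C4H6O

mol C = 4.04 g CO₂ ÷ 44.009 g/mol = 0.09180 mol
mol H = 2 × 1.24 g H₂O ÷ 18.015 g/mol = 0.1377 mol
mass O = 1.61 − (1.103 + 0.1388) = 0.3686 g → mol O = 0.3686 ÷ 15.999 = 0.02304 mol
Divide by the smallest (0.02304 mol): C 3.984, H 5.975, O 1.000
Empirical formula: C4H6O
Empirical-formula mass = 70.09 g/mol; 70 ÷ 70.09 ≈ 1, so the molecular formula is C4H6O.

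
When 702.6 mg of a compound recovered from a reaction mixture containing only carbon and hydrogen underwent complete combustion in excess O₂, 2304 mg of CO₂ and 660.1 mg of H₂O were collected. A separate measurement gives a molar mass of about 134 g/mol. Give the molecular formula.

C10H14

mol C = 2.304 g CO₂ ÷ 44.009 g/mol = 0.052353 mol
mol H = 2 × 0.6601 g H₂O ÷ 18.015 g/mol = 0.073283 mol
Divide by the smallest (0.052353 mol): C 1.000, H 1.400
Multiplying each by 5 gives whole numbers: C 5.00, H 7.00
Empirical formula: C5H7
Empirical-formula mass = 67.11 g/mol; 134 ÷ 67.11 ≈ 2, so the molecular formula is C10H14.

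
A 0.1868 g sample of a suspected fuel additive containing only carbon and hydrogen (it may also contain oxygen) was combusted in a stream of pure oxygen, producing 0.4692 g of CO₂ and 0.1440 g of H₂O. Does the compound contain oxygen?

yes

mol C = 0.4692 g CO₂ ÷ 44.009 g/mol = 0.010661 mol
mol H = 2 × 0.1440 g H₂O ÷ 18.015 g/mol = 0.015987 mol
C and H account for only 0.14417 g of the 0.1868 g sample; the remaining 0.042631 g must be oxygen.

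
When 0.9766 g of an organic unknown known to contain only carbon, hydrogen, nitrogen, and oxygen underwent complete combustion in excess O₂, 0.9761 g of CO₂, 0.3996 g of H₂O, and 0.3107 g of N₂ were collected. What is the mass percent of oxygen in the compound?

mol C = 0.9761 g CO₂ ÷ 44.009 g/mol = 0.022180 mol
mol H = 2 × 0.3996 g H₂O ÷ 18.015 g/mol = 0.044363 mol
mol N = 2 × 0.3107 g N₂ ÷ 28.014 g/mol = 0.022182 mol
mass O = 0.9766 − (0.26640 + 0.044718 + 0.31070) = 0.35478 g → mol O = 0.35478 ÷ 15.999 = 0.022175 mol
mass % O = 0.35478 g ÷ 0.9766 g × 100%

36.33%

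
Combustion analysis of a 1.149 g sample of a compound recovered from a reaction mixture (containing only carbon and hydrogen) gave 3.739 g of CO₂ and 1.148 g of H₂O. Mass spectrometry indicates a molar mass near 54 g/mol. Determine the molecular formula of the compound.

C4H6

mol C = 3.739 g CO₂ ÷ 44.009 g/mol = 0.084960 mol
mol H = 2 × 1.148 g H₂O ÷ 18.015 g/mol = 0.12745 mol
Divide by the smallest (0.084960 mol): C 1.000, H 1.500
Multiplying each by 2 gives whole numbers: C 2.00, H 3.00
Empirical formula: C2H3
Empirical-formula mass = 27.05 g/mol; 54 ÷ 27.05 ≈ 2, so the molecular formula is C4H6.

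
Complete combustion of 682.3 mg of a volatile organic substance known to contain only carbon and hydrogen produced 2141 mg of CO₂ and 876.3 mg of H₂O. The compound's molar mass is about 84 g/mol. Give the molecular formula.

mol C = 2.141 g CO₂ ÷ 44.009 g/mol = 0.048649 mol
mol H = 2 × 0.8763 g H₂O ÷ 18.015 g/mol = 0.097286 mol
Divide by the smallest (0.048649 mol): C 1.000, H 2.000
Empirical formula: CH2
Empirical-formula mass = 14.03 g/mol; 84 ÷ 14.03 ≈ 6, so the molecular formula is C6H12.

C6H12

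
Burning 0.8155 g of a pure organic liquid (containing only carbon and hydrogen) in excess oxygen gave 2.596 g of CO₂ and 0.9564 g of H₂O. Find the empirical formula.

mol C = 2.596 g CO₂ ÷ 44.009 g/mol = 0.058988 mol
mol H = 2 × 0.9564 g H₂O ÷ 18.015 g/mol = 0.10618 mol
Divide by the smallest (0.058988 mol): C 1.000, H 1.800
Multiplying each by 5 gives whole numbers: C 5.00, H 9.00

C5H9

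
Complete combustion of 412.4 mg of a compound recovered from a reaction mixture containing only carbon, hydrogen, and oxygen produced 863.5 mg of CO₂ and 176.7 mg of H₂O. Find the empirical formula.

C2H2O

mol C = 0.8635 g CO₂ ÷ 44.009 g/mol = 0.019621 mol
mol H = 2 × 0.1767 g H₂O ÷ 18.015 g/mol = 0.019617 mol
mass O = 0.4124 − (0.23567 + 0.019774) = 0.15696 g → mol O = 0.15696 ÷ 15.999 = 0.0098105 mol
Divide by the smallest (0.0098105 mol): C 2.000, H 2.000, O 1.000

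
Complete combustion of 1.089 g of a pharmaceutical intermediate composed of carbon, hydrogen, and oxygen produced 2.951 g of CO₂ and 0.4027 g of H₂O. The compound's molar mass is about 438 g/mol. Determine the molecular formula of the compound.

mol C = 2.951 g CO₂ ÷ 44.009 g/mol = 0.067054 mol
mol H = 2 × 0.4027 g H₂O ÷ 18.015 g/mol = 0.044707 mol
mass O = 1.089 − (0.80539 + 0.045065) = 0.23854 g → mol O = 0.23854 ÷ 15.999 = 0.014910 mol
Divide by the smallest (0.014910 mol): C 4.497, H 2.998, O 1.000
Multiplying each by 2 gives whole numbers: C 8.99, H 6.00, O 2.00
Empirical formula: C9H6O2
Empirical-formula mass = 146.14 g/mol; 438 ÷ 146.14 ≈ 3, so the molecular formula is C27H18O6.

C27H18O6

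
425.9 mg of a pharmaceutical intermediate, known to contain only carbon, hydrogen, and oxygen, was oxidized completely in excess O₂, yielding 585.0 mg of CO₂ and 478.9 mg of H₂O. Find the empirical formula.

mol C = 0.5850 g CO₂ ÷ 44.009 g/mol = 0.013293 mol
mol H = 2 × 0.4789 g H₂O ÷ 18.015 g/mol = 0.053167 mol
mass O = 0.4259 − (0.15966 + 0.053592) = 0.21265 g → mol O = 0.21265 ÷ 15.999 = 0.013291 mol
Divide by the smallest (0.013291 mol): C 1.000, H 4.000, O 1.000

CH4O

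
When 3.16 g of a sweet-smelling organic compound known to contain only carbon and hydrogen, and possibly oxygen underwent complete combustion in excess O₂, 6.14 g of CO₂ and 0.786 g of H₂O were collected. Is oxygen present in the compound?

yes

mol C = 6.14 g CO₂ ÷ 44.009 g/mol = 0.1395 mol
mol H = 2 × 0.786 g H₂O ÷ 18.015 g/mol = 0.08726 mol
C and H account for only 1.764 g of the 3.16 g sample; the remaining 1.396 g must be oxygen.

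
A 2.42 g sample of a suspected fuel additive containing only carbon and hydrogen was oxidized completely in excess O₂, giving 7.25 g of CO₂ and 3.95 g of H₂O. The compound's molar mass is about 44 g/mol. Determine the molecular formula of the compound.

mol C = 7.25 g CO₂ ÷ 44.009 g/mol = 0.1647 mol
mol H = 2 × 3.95 g H₂O ÷ 18.015 g/mol = 0.4385 mol
Divide by the smallest (0.1647 mol): C 1.000, H 2.662
Multiplying each by 3 gives whole numbers: C 3.00, H 7.99
Empirical formula: C3H8
Empirical-formula mass = 44.10 g/mol; 44 ÷ 44.10 ≈ 1, so the molecular formula is C3H8.

C3H8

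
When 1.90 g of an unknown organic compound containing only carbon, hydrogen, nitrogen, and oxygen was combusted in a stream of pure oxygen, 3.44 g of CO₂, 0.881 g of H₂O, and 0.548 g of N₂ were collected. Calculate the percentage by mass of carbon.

49.4%

mol C = 3.44 g CO₂ ÷ 44.009 g/mol = 0.07817 mol
mol H = 2 × 0.881 g H₂O ÷ 18.015 g/mol = 0.09781 mol
mol N = 2 × 0.548 g N₂ ÷ 28.014 g/mol = 0.03912 mol
mass O = 1.90 − (0.9388 + 0.09859 + 0.5480) = 0.3146 g → mol O = 0.3146 ÷ 15.999 = 0.01966 mol
mass % C = 0.9388 g ÷ 1.90 g × 100%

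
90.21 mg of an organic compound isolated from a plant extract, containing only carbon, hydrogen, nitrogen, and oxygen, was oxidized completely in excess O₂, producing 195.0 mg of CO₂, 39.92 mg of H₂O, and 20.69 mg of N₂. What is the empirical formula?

C6H6N2O

mol C = 0.1950 g CO₂ ÷ 44.009 g/mol = 0.0044309 mol
mol H = 2 × 0.03992 g H₂O ÷ 18.015 g/mol = 0.0044319 mol
mol N = 2 × 0.02069 g N₂ ÷ 28.014 g/mol = 0.0014771 mol
mass O = 0.09021 − (0.053220 + 0.0044673 + 0.020690) = 0.011833 g → mol O = 0.011833 ÷ 15.999 = 0.00073961 mol
Divide by the smallest (0.00073961 mol): C 5.991, H 5.992, N 1.997, O 1.000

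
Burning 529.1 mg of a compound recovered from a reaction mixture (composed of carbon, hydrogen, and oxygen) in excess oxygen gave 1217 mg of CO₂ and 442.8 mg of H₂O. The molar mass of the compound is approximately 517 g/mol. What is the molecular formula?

mol C = 1.217 g CO₂ ÷ 44.009 g/mol = 0.027653 mol
mol H = 2 × 0.4428 g H₂O ÷ 18.015 g/mol = 0.049159 mol
mass O = 0.5291 − (0.33215 + 0.049552) = 0.14740 g → mol O = 0.14740 ÷ 15.999 = 0.0092132 mol
Divide by the smallest (0.0092132 mol): C 3.001, H 5.336, O 1.000
Multiplying each by 3 gives whole numbers: C 9.00, H 16.01, O 3.00
Empirical formula: C9H16O3
Empirical-formula mass = 172.22 g/mol; 517 ÷ 172.22 ≈ 3, so the molecular formula is C27H48O9.

C27H48O9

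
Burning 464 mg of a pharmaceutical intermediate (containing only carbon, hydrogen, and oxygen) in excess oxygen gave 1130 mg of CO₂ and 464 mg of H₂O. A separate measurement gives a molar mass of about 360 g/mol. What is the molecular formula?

C20H40O5

mol C = 1.13 g CO₂ ÷ 44.009 g/mol = 0.02568 mol
mol H = 2 × 0.464 g H₂O ÷ 18.015 g/mol = 0.05151 mol
mass O = 0.464 − (0.3084 + 0.05192) = 0.1037 g → mol O = 0.1037 ÷ 15.999 = 0.006480 mol
Divide by the smallest (0.006480 mol): C 3.962, H 7.949, O 1.000
Empirical formula: C4H8O
Empirical-formula mass = 72.11 g/mol; 360 ÷ 72.11 ≈ 5, so the molecular formula is C20H40O5.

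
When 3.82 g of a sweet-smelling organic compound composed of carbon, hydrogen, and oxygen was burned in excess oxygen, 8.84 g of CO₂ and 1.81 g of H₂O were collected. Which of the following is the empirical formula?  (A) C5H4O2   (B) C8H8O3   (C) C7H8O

mol C = 8.84 g CO₂ ÷ 44.009 g/mol = 0.2009 mol
mol H = 2 × 1.81 g H₂O ÷ 18.015 g/mol = 0.2009 mol
mass O = 3.82 − (2.413 + 0.2026) = 1.205 g → mol O = 1.205 ÷ 15.999 = 0.07531 mol
Divide by the smallest (0.07531 mol): C 2.667, H 2.668, O 1.000
Multiplying each by 3 gives whole numbers: C 8.00, H 8.01, O 3.00

(B) C8H8O3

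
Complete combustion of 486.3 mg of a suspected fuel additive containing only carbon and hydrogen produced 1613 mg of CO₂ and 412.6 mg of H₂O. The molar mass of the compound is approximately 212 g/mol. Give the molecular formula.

mol C = 1.613 g CO₂ ÷ 44.009 g/mol = 0.036652 mol
mol H = 2 × 0.4126 g H₂O ÷ 18.015 g/mol = 0.045806 mol
Divide by the smallest (0.036652 mol): C 1.000, H 1.250
Multiplying each by 4 gives whole numbers: C 4.00, H 5.00
Empirical formula: C4H5
Empirical-formula mass = 53.08 g/mol; 212 ÷ 53.08 ≈ 4, so the molecular formula is C16H20.

C16H20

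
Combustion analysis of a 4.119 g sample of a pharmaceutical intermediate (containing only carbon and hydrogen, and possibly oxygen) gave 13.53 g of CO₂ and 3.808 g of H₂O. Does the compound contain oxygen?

no

mol C = 13.53 g CO₂ ÷ 44.009 g/mol = 0.30744 mol
mol H = 2 × 3.808 g H₂O ÷ 18.015 g/mol = 0.42276 mol
C and H together account for 4.1188 g — essentially the entire 4.119 g sample — so the compound contains no oxygen.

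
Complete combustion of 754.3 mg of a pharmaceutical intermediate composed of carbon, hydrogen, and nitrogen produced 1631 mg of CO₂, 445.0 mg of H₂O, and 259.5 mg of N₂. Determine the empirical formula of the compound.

C6H8N3

mol C = 1.631 g CO₂ ÷ 44.009 g/mol = 0.037061 mol
mol H = 2 × 0.4450 g H₂O ÷ 18.015 g/mol = 0.049403 mol
mol N = 2 × 0.2595 g N₂ ÷ 28.014 g/mol = 0.018526 mol
Divide by the smallest (0.018526 mol): C 2.000, H 2.667, N 1.000
Multiplying each by 3 gives whole numbers: C 6.00, H 8.00, N 3.00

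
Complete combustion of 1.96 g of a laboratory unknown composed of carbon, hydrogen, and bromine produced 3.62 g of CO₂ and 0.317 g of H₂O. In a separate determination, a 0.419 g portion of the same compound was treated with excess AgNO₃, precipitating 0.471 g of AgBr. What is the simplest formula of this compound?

mol C = 3.62 g CO₂ ÷ 44.009 g/mol = 0.08226 mol
mol H = 2 × 0.317 g H₂O ÷ 18.015 g/mol = 0.03519 mol
From the AgBr data: mol Br per gram of compound = (0.471 ÷ 187.772) ÷ 0.419 = 0.005987 mol/g, so in the 1.96 g combustion sample mol Br = 0.01173 mol
Divide by the smallest (0.01173 mol): C 7.010, H 2.999, Br 1.000

C7H3Br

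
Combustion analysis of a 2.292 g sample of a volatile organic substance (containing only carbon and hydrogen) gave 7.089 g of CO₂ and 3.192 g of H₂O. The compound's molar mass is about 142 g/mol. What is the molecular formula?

C10H22

mol C = 7.089 g CO₂ ÷ 44.009 g/mol = 0.16108 mol
mol H = 2 × 3.192 g H₂O ÷ 18.015 g/mol = 0.35437 mol
Divide by the smallest (0.16108 mol): C 1.000, H 2.200
Multiplying each by 5 gives whole numbers: C 5.00, H 11.00
Empirical formula: C5H11
Empirical-formula mass = 71.14 g/mol; 142 ÷ 71.14 ≈ 2, so the molecular formula is C10H22.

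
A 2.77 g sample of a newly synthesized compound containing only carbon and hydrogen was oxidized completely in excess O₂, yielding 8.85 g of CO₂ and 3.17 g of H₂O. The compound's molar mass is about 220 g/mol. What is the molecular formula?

C16H28

mol C = 8.85 g CO₂ ÷ 44.009 g/mol = 0.2011 mol
mol H = 2 × 3.17 g H₂O ÷ 18.015 g/mol = 0.3519 mol
Divide by the smallest (0.2011 mol): C 1.000, H 1.750
Multiplying each by 4 gives whole numbers: C 4.00, H 7.00
Empirical formula: C4H7
Empirical-formula mass = 55.10 g/mol; 220 ÷ 55.10 ≈ 4, so the molecular formula is C16H28.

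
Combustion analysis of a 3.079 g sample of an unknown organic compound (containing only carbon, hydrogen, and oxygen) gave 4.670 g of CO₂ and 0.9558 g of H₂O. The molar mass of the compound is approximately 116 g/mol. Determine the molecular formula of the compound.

C4H4O4

mol C = 4.670 g CO₂ ÷ 44.009 g/mol = 0.10611 mol
mol H = 2 × 0.9558 g H₂O ÷ 18.015 g/mol = 0.10611 mol
mass O = 3.079 − (1.2745 + 0.10696) = 1.6975 g → mol O = 1.6975 ÷ 15.999 = 0.10610 mol
Divide by the smallest (0.10610 mol): C 1.000, H 1.000, O 1.000
Empirical formula: CHO
Empirical-formula mass = 29.02 g/mol; 116 ÷ 29.02 ≈ 4, so the molecular formula is C4H4O4.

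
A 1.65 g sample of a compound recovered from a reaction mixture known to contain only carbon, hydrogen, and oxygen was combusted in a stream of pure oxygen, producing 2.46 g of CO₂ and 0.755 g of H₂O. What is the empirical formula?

mol C = 2.46 g CO₂ ÷ 44.009 g/mol = 0.05590 mol
mol H = 2 × 0.755 g H₂O ÷ 18.015 g/mol = 0.08382 mol
mass O = 1.65 − (0.6714 + 0.08449) = 0.8941 g → mol O = 0.8941 ÷ 15.999 = 0.05589 mol
Divide by the smallest (0.05589 mol): C 1.000, H 1.500, O 1.000
Multiplying each by 2 gives whole numbers: C 2.00, H 3.00, O 2.00

C2H3O2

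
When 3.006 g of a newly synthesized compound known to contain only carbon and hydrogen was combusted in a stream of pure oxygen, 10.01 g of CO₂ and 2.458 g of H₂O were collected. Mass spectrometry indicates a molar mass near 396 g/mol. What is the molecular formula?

mol C = 10.01 g CO₂ ÷ 44.009 g/mol = 0.22745 mol
mol H = 2 × 2.458 g H₂O ÷ 18.015 g/mol = 0.27288 mol
Divide by the smallest (0.22745 mol): C 1.000, H 1.200
Multiplying each by 5 gives whole numbers: C 5.00, H 6.00
Empirical formula: C5H6
Empirical-formula mass = 66.10 g/mol; 396 ÷ 66.10 ≈ 6, so the molecular formula is C30H36.

C30H36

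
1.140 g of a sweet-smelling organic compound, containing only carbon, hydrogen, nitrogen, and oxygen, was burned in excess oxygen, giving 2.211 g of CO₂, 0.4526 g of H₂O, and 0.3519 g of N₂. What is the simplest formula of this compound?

C6H6N3O

mol C = 2.211 g CO₂ ÷ 44.009 g/mol = 0.050240 mol
mol H = 2 × 0.4526 g H₂O ÷ 18.015 g/mol = 0.050247 mol
mol N = 2 × 0.3519 g N₂ ÷ 28.014 g/mol = 0.025123 mol
mass O = 1.140 − (0.60343 + 0.050649 + 0.35190) = 0.13402 g → mol O = 0.13402 ÷ 15.999 = 0.0083769 mol
Divide by the smallest (0.0083769 mol): C 5.997, H 5.998, N 2.999, O 1.000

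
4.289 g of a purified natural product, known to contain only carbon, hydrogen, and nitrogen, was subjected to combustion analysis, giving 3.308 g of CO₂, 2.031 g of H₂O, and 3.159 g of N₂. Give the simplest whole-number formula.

mol C = 3.308 g CO₂ ÷ 44.009 g/mol = 0.075166 mol
mol H = 2 × 2.031 g H₂O ÷ 18.015 g/mol = 0.22548 mol
mol N = 2 × 3.159 g N₂ ÷ 28.014 g/mol = 0.22553 mol
Divide by the smallest (0.075166 mol): C 1.000, H 3.000, N 3.000

CH3N3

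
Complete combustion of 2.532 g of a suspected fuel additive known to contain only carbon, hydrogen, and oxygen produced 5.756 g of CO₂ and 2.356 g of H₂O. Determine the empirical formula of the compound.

mol C = 5.756 g CO₂ ÷ 44.009 g/mol = 0.13079 mol
mol H = 2 × 2.356 g H₂O ÷ 18.015 g/mol = 0.26156 mol
mass O = 2.532 − (1.5709 + 0.26365) = 0.69741 g → mol O = 0.69741 ÷ 15.999 = 0.043591 mol
Divide by the smallest (0.043591 mol): C 3.000, H 6.000, O 1.000

C3H6O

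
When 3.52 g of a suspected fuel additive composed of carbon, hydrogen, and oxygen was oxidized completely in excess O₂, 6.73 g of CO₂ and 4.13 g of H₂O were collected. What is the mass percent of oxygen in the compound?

34.7%

mol C = 6.73 g CO₂ ÷ 44.009 g/mol = 0.1529 mol
mol H = 2 × 4.13 g H₂O ÷ 18.015 g/mol = 0.4585 mol
mass O = 3.52 − (1.837 + 0.4622) = 1.221 g → mol O = 1.221 ÷ 15.999 = 0.07632 mol
mass % O = 1.221 g ÷ 3.52 g × 100%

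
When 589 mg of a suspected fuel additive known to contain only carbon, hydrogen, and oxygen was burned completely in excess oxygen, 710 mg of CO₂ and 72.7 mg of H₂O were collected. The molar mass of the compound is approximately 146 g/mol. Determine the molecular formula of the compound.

mol C = 0.710 g CO₂ ÷ 44.009 g/mol = 0.01613 mol
mol H = 2 × 0.0727 g H₂O ÷ 18.015 g/mol = 0.008071 mol
mass O = 0.589 − (0.1938 + 0.008136) = 0.3871 g → mol O = 0.3871 ÷ 15.999 = 0.02419 mol
Divide by the smallest (0.008071 mol): C 1.999, H 1.000, O 2.998
Empirical formula: C2HO3
Empirical-formula mass = 73.03 g/mol; 146 ÷ 73.03 ≈ 2, so the molecular formula is C4H2O6.

C4H2O6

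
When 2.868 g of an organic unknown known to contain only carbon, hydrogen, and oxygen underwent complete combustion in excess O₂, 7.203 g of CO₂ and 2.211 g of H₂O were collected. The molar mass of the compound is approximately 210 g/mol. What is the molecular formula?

mol C = 7.203 g CO₂ ÷ 44.009 g/mol = 0.16367 mol
mol H = 2 × 2.211 g H₂O ÷ 18.015 g/mol = 0.24546 mol
mass O = 2.868 − (1.9659 + 0.24743) = 0.65472 g → mol O = 0.65472 ÷ 15.999 = 0.040923 mol
Divide by the smallest (0.040923 mol): C 4.000, H 5.998, O 1.000
Empirical formula: C4H6O
Empirical-formula mass = 70.09 g/mol; 210 ÷ 70.09 ≈ 3, so the molecular formula is C12H18O3.

C12H18O3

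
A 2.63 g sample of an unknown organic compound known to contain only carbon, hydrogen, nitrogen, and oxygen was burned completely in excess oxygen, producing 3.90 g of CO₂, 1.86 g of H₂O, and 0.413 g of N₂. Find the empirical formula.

mol C = 3.90 g CO₂ ÷ 44.009 g/mol = 0.08862 mol
mol H = 2 × 1.86 g H₂O ÷ 18.015 g/mol = 0.2065 mol
mol N = 2 × 0.413 g N₂ ÷ 28.014 g/mol = 0.02949 mol
mass O = 2.63 − (1.064 + 0.2081 + 0.4130) = 0.9445 g → mol O = 0.9445 ÷ 15.999 = 0.05903 mol
Divide by the smallest (0.02949 mol): C 3.006, H 7.003, N 1.000, O 2.002

C3H7NO2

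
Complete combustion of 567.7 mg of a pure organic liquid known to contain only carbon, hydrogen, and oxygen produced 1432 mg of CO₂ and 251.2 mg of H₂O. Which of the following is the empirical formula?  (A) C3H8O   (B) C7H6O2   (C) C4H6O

mol C = 1.432 g CO₂ ÷ 44.009 g/mol = 0.032539 mol
mol H = 2 × 0.2512 g H₂O ÷ 18.015 g/mol = 0.027888 mol
mass O = 0.5677 − (0.39082 + 0.028111) = 0.14877 g → mol O = 0.14877 ÷ 15.999 = 0.0092984 mol
Divide by the smallest (0.0092984 mol): C 3.499, H 2.999, O 1.000
Multiplying each by 2 gives whole numbers: C 7.00, H 6.00, O 2.00

(B) C7H6O2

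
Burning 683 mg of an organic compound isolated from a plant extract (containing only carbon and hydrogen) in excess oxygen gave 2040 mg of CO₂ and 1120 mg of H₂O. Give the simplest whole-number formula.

mol C = 2.04 g CO₂ ÷ 44.009 g/mol = 0.04635 mol
mol H = 2 × 1.12 g H₂O ÷ 18.015 g/mol = 0.1243 mol
Divide by the smallest (0.04635 mol): C 1.000, H 2.682
Multiplying each by 3 gives whole numbers: C 3.00, H 8.05

C3H8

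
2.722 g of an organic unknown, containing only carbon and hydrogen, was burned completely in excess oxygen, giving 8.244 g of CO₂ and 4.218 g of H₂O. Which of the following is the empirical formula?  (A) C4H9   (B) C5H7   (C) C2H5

mol C = 8.244 g CO₂ ÷ 44.009 g/mol = 0.18733 mol
mol H = 2 × 4.218 g H₂O ÷ 18.015 g/mol = 0.46828 mol
Divide by the smallest (0.18733 mol): C 1.000, H 2.500
Multiplying each by 2 gives whole numbers: C 2.00, H 5.00

(C) C2H5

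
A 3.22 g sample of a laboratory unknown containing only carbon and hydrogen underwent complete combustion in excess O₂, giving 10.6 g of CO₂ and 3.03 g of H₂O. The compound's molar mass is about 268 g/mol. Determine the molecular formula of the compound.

mol C = 10.6 g CO₂ ÷ 44.009 g/mol = 0.2409 mol
mol H = 2 × 3.03 g H₂O ÷ 18.015 g/mol = 0.3364 mol
Divide by the smallest (0.2409 mol): C 1.000, H 1.397
Multiplying each by 5 gives whole numbers: C 5.00, H 6.98
Empirical formula: C5H7
Empirical-formula mass = 67.11 g/mol; 268 ÷ 67.11 ≈ 4, so the molecular formula is C20H28.

C20H28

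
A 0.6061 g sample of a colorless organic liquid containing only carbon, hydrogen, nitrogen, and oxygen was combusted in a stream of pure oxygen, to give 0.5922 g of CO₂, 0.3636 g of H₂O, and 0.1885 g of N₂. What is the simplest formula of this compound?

mol C = 0.5922 g CO₂ ÷ 44.009 g/mol = 0.013456 mol
mol H = 2 × 0.3636 g H₂O ÷ 18.015 g/mol = 0.040366 mol
mol N = 2 × 0.1885 g N₂ ÷ 28.014 g/mol = 0.013458 mol
mass O = 0.6061 − (0.16162 + 0.040689 + 0.18850) = 0.21529 g → mol O = 0.21529 ÷ 15.999 = 0.013456 mol
Divide by the smallest (0.013456 mol): C 1.000, H 3.000, N 1.000, O 1.000

CH3NO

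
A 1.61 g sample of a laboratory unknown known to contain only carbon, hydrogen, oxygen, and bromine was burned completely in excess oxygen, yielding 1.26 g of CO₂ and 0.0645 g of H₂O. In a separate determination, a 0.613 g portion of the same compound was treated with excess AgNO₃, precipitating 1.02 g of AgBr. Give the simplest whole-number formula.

C4HBr2O

mol C = 1.26 g CO₂ ÷ 44.009 g/mol = 0.02863 mol
mol H = 2 × 0.0645 g H₂O ÷ 18.015 g/mol = 0.007161 mol
From the AgBr data: mol Br per gram of compound = (1.02 ÷ 187.772) ÷ 0.613 = 0.008862 mol/g, so in the 1.61 g combustion sample mol Br = 0.01427 mol
mass O = 1.61 − (0.3439 + 0.007218 + 1.140) = 0.1189 g → mol O = 0.1189 ÷ 15.999 = 0.007432 mol
Divide by the smallest (0.007161 mol): C 3.998, H 1.000, Br 1.992, O 1.038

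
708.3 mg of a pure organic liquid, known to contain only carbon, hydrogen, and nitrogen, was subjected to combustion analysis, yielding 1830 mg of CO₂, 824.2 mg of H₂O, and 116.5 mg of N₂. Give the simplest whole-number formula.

C5H11N

mol C = 1.830 g CO₂ ÷ 44.009 g/mol = 0.041582 mol
mol H = 2 × 0.8242 g H₂O ÷ 18.015 g/mol = 0.091502 mol
mol N = 2 × 0.1165 g N₂ ÷ 28.014 g/mol = 0.0083173 mol
Divide by the smallest (0.0083173 mol): C 5.000, H 11.001, N 1.000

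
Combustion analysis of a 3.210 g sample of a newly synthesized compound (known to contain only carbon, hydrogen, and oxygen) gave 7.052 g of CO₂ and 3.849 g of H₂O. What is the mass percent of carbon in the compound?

59.96%

mol C = 7.052 g CO₂ ÷ 44.009 g/mol = 0.16024 mol
mol H = 2 × 3.849 g H₂O ÷ 18.015 g/mol = 0.42731 mol
mass O = 3.210 − (1.9246 + 0.43073) = 0.85463 g → mol O = 0.85463 ÷ 15.999 = 0.053418 mol
mass % C = 1.9246 g ÷ 3.210 g × 100%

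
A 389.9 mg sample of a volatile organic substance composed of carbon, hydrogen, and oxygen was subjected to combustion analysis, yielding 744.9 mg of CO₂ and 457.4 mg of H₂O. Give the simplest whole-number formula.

mol C = 0.7449 g CO₂ ÷ 44.009 g/mol = 0.016926 mol
mol H = 2 × 0.4574 g H₂O ÷ 18.015 g/mol = 0.050780 mol
mass O = 0.3899 − (0.20330 + 0.051186) = 0.13541 g → mol O = 0.13541 ÷ 15.999 = 0.0084639 mol
Divide by the smallest (0.0084639 mol): C 2.000, H 6.000, O 1.000

C2H6O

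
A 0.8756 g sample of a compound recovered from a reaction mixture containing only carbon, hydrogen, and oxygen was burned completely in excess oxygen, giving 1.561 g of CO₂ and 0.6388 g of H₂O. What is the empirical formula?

mol C = 1.561 g CO₂ ÷ 44.009 g/mol = 0.035470 mol
mol H = 2 × 0.6388 g H₂O ÷ 18.015 g/mol = 0.070919 mol
mass O = 0.8756 − (0.42603 + 0.071486) = 0.37808 g → mol O = 0.37808 ÷ 15.999 = 0.023632 mol
Divide by the smallest (0.023632 mol): C 1.501, H 3.001, O 1.000
Multiplying each by 2 gives whole numbers: C 3.00, H 6.00, O 2.00

C3H6O2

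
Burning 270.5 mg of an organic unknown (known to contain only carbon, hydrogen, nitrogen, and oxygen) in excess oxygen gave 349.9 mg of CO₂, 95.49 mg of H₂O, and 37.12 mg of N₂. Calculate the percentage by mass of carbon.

35.30%

mol C = 0.3499 g CO₂ ÷ 44.009 g/mol = 0.0079506 mol
mol H = 2 × 0.09549 g H₂O ÷ 18.015 g/mol = 0.010601 mol
mol N = 2 × 0.03712 g N₂ ÷ 28.014 g/mol = 0.0026501 mol
mass O = 0.2705 − (0.095495 + 0.010686 + 0.037120) = 0.12720 g → mol O = 0.12720 ÷ 15.999 = 0.0079504 mol
mass % C = 0.095495 g ÷ 0.2705 g × 100%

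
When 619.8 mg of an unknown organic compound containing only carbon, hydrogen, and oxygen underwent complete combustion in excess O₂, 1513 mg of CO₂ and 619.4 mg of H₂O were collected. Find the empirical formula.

C4H8O

mol C = 1.513 g CO₂ ÷ 44.009 g/mol = 0.034379 mol
mol H = 2 × 0.6194 g H₂O ÷ 18.015 g/mol = 0.068765 mol
mass O = 0.6198 − (0.41293 + 0.069315) = 0.13755 g → mol O = 0.13755 ÷ 15.999 = 0.0085977 mol
Divide by the smallest (0.0085977 mol): C 3.999, H 7.998, O 1.000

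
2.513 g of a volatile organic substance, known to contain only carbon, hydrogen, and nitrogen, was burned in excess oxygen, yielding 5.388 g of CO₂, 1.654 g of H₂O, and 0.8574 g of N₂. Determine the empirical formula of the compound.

C2H3N

mol C = 5.388 g CO₂ ÷ 44.009 g/mol = 0.12243 mol
mol H = 2 × 1.654 g H₂O ÷ 18.015 g/mol = 0.18362 mol
mol N = 2 × 0.8574 g N₂ ÷ 28.014 g/mol = 0.061212 mol
Divide by the smallest (0.061212 mol): C 2.000, H 3.000, N 1.000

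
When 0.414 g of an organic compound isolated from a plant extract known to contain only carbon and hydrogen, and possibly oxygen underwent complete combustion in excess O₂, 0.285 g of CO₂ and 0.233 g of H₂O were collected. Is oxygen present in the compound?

mol C = 0.285 g CO₂ ÷ 44.009 g/mol = 0.006476 mol
mol H = 2 × 0.233 g H₂O ÷ 18.015 g/mol = 0.02587 mol
C and H account for only 0.1039 g of the 0.414 g sample; the remaining 0.3101 g must be oxygen.

yes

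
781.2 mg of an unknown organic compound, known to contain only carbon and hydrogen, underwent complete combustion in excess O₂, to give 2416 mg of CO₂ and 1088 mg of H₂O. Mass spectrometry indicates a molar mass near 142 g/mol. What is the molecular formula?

C10H22

mol C = 2.416 g CO₂ ÷ 44.009 g/mol = 0.054898 mol
mol H = 2 × 1.088 g H₂O ÷ 18.015 g/mol = 0.12079 mol
Divide by the smallest (0.054898 mol): C 1.000, H 2.200
Multiplying each by 5 gives whole numbers: C 5.00, H 11.00
Empirical formula: C5H11
Empirical-formula mass = 71.14 g/mol; 142 ÷ 71.14 ≈ 2, so the molecular formula is C10H22.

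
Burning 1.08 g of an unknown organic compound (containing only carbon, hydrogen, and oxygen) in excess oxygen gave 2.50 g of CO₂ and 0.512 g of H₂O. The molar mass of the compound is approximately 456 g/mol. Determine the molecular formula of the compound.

mol C = 2.50 g CO₂ ÷ 44.009 g/mol = 0.05681 mol
mol H = 2 × 0.512 g H₂O ÷ 18.015 g/mol = 0.05684 mol
mass O = 1.08 − (0.6823 + 0.05730) = 0.3404 g → mol O = 0.3404 ÷ 15.999 = 0.02128 mol
Divide by the smallest (0.02128 mol): C 2.670, H 2.672, O 1.000
Multiplying each by 3 gives whole numbers: C 8.01, H 8.01, O 3.00
Empirical formula: C8H8O3
Empirical-formula mass = 152.15 g/mol; 456 ÷ 152.15 ≈ 3, so the molecular formula is C24H24O9.

C24H24O9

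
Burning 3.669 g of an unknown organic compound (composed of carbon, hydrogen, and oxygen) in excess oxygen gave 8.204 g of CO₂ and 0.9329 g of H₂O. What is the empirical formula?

mol C = 8.204 g CO₂ ÷ 44.009 g/mol = 0.18642 mol
mol H = 2 × 0.9329 g H₂O ÷ 18.015 g/mol = 0.10357 mol
mass O = 3.669 − (2.2390 + 0.10440) = 1.3256 g → mol O = 1.3256 ÷ 15.999 = 0.082852 mol
Divide by the smallest (0.082852 mol): C 2.250, H 1.250, O 1.000
Multiplying each by 4 gives whole numbers: C 9.00, H 5.00, O 4.00

C9H5O4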